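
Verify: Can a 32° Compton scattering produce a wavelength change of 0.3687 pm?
Yes, consistent

Calculate the expected shift for θ = 32°:

Δλ_expected = λ_C(1 - cos(32°))
Δλ_expected = 2.4263 × (1 - cos(32°))
Δλ_expected = 2.4263 × 0.1520
Δλ_expected = 0.3687 pm

Given shift: 0.3687 pm
Expected shift: 0.3687 pm
Difference: 0.0000 pm

The values match. This is consistent with Compton scattering at the stated angle.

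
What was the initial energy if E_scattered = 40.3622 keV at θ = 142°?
47.0000 keV

Convert final energy to wavelength (hc ≈ 1239.842 keV·pm):
λ' = hc/E' = 1239.842 / 40.3622 = 30.7179 pm

Calculate the Compton shift:
Δλ = λ_C(1 - cos(142°))
Δλ = 2.4263 × (1 - cos(142°))
Δλ = 4.3383 pm

Initial wavelength:
λ = λ' - Δλ = 30.7179 - 4.3383 = 26.3796 pm

Initial energy:
E = hc/λ = 1239.842 / 26.3796 = 47.0000 keV

(Intermediate values are shown rounded; full precision is carried through to the final answer.)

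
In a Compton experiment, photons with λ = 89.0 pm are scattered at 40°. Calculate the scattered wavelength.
89.5676 pm

Using the Compton scattering formula:
λ' = λ + Δλ = λ + λ_C(1 - cos θ)

Given:
- Initial wavelength λ = 89.0 pm
- Scattering angle θ = 40°
- Compton wavelength λ_C ≈ 2.4263 pm

Calculate the shift:
Δλ = 2.4263 × (1 - cos(40°))
Δλ = 2.4263 × 0.2340
Δλ = 0.5676 pm

Final wavelength:
λ' = 89.0 + 0.5676 = 89.5676 pm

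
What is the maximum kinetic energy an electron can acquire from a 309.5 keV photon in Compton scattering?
169.5404 keV

Maximum energy transfer occurs at θ = 180° (backscattering).

Initial photon: E₀ = 309.5 keV → λ₀ = 4.0060 pm

Maximum Compton shift (at 180°):
Δλ_max = 2λ_C = 2 × 2.4263 = 4.8526 pm

Final wavelength:
λ' = 4.0060 + 4.8526 = 8.8586 pm

Minimum photon energy (maximum energy to electron):
E'_min = hc/λ' = 139.9596 keV

Maximum electron kinetic energy:
K_max = E₀ - E'_min = 309.5000 - 139.9596 = 169.5404 keV

(Intermediate values are shown rounded; full precision is carried through to the final answer.)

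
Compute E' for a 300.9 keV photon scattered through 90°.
189.3827 keV

First convert energy to wavelength:
λ = hc/E, with hc ≈ 1239.842 keV·pm (i.e. 1239.842 eV·nm)

For E = 300.9 keV = 300900 eV:
λ = 1239.842 keV·pm / 300.9 keV
λ = 4.1204 pm

Calculate the Compton shift:
Δλ = λ_C(1 - cos(90°)) = 2.4263 × 1.0000
Δλ = 2.4263 pm

Final wavelength:
λ' = 4.1204 + 2.4263 = 6.5468 pm

Final energy:
E' = hc/λ' = 1239.842 / 6.5468 = 189.3827 keV

(Intermediate values are shown rounded; full precision is carried through to the final answer.)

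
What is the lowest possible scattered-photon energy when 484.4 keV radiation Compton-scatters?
167.2713 keV (at θ = 180°)

The scattered photon has minimum energy when its wavelength is maximum, i.e., when the Compton shift Δλ = λ_C(1 − cos θ) is maximum. This occurs at θ = 180° (backscattering), giving Δλ_max = 2λ_C = 4.8526 pm.

Initial wavelength: λ₀ = hc/E₀ = 2.5595 pm
Maximum final wavelength: λ'_max = λ₀ + 2λ_C = 2.5595 + 4.8526 = 7.4122 pm
Minimum final energy: E'_min = hc/λ'_max = 167.2713 keV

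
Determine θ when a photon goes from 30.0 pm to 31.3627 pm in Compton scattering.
64.00°

First find the wavelength shift:
Δλ = λ' - λ = 31.3627 - 30.0 = 1.3627 pm

Using Δλ = λ_C(1 - cos θ), with λ_C = h/(m_e·c) ≈ 2.42631024 pm:
cos θ = 1 - Δλ/λ_C
cos θ = 1 - 1.3627/2.42631024
cos θ = 0.438365

θ = arccos(0.438365)
θ = 64.00°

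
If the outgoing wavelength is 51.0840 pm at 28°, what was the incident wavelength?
50.8000 pm

From λ' = λ + Δλ, we have λ = λ' - Δλ

First calculate the Compton shift:
Δλ = λ_C(1 - cos θ)
Δλ = 2.4263 × (1 - cos(28°))
Δλ = 2.4263 × 0.1171
Δλ = 0.2840 pm

Initial wavelength:
λ = λ' - Δλ
λ = 51.0840 - 0.2840
λ = 50.8000 pm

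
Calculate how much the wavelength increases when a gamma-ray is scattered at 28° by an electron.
0.2840 pm

Using the Compton scattering formula:
Δλ = λ_C(1 - cos θ)

where λ_C = h/(m_e·c) ≈ 2.4263 pm is the Compton wavelength of an electron.

For θ = 28°:
cos(28°) = 0.8829
1 - cos(28°) = 0.1171

Δλ = 2.4263 × 0.1171
Δλ = 0.2840 pm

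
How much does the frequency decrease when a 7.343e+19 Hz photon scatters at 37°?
7.848e+18 Hz (decrease)

Convert frequency to wavelength (c = 299792458 m/s):
λ₀ = c/f₀ = 299792458/7.343e+19 = 4.0826972e-12 m = 4.0827 pm

Calculate Compton shift:
Δλ = λ_C(1 - cos(37°)) = 0.4886 pm

Final wavelength:
λ' = λ₀ + Δλ = 4.0827 + 0.4886 = 4.5713 pm

Final frequency:
f' = c/λ' = 299792458/4.5712700e-12 = 6.5581876e+19 Hz

Frequency shift (decrease):
Δf = f₀ - f' = 7.343e+19 - 6.5581876e+19 = 7.848e+18 Hz

(Intermediate values are shown rounded; full precision is carried through to the final answer.)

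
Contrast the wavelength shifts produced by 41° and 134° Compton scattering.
134° produces the larger shift by a factor of 6.909

Calculate both shifts using Δλ = λ_C(1 - cos θ):

For θ₁ = 41°:
Δλ₁ = 2.4263 × (1 - cos(41°))
Δλ₁ = 2.4263 × 0.2453
Δλ₁ = 0.5952 pm

For θ₂ = 134°:
Δλ₂ = 2.4263 × (1 - cos(134°))
Δλ₂ = 2.4263 × 1.6947
Δλ₂ = 4.1118 pm

The 134° angle produces the larger shift.
Ratio: 4.1118/0.5952 = 6.909

(Intermediate values are shown rounded; full precision is carried through to the final answer.)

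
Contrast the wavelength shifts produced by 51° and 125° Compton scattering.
125° produces the larger shift by a factor of 4.245

Calculate both shifts using Δλ = λ_C(1 - cos θ):

For θ₁ = 51°:
Δλ₁ = 2.4263 × (1 - cos(51°))
Δλ₁ = 2.4263 × 0.3707
Δλ₁ = 0.8994 pm

For θ₂ = 125°:
Δλ₂ = 2.4263 × (1 - cos(125°))
Δλ₂ = 2.4263 × 1.5736
Δλ₂ = 3.8180 pm

The 125° angle produces the larger shift.
Ratio: 3.8180/0.8994 = 4.245

(Intermediate values are shown rounded; full precision is carried through to the final answer.)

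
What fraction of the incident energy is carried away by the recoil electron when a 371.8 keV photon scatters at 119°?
0.5193 (or 51.93%)

Calculate initial and final photon energies:

Initial: E₀ = 371.8 keV → λ₀ = 3.3347 pm
Compton shift: Δλ = 3.6026 pm
Final wavelength: λ' = 6.9373 pm
Final energy: E' = 178.7209 keV

Fractional energy loss:
(E₀ - E')/E₀ = (371.8000 - 178.7209)/371.8000
= 193.0791/371.8000
= 0.5193
= 51.93%

(Intermediate values are shown rounded; full precision is carried through to the final answer.)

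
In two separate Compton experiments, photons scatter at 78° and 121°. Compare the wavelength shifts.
121° produces the larger shift by a factor of 1.913

Calculate both shifts using Δλ = λ_C(1 - cos θ):

For θ₁ = 78°:
Δλ₁ = 2.4263 × (1 - cos(78°))
Δλ₁ = 2.4263 × 0.7921
Δλ₁ = 1.9219 pm

For θ₂ = 121°:
Δλ₂ = 2.4263 × (1 - cos(121°))
Δλ₂ = 2.4263 × 1.5150
Δλ₂ = 3.6760 pm

The 121° angle produces the larger shift.
Ratio: 3.6760/1.9219 = 1.913

(Intermediate values are shown rounded; full precision is carried through to the final answer.)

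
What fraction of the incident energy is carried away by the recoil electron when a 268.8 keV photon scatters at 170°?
0.5108 (or 51.08%)

Calculate initial and final photon energies:

Initial: E₀ = 268.8 keV → λ₀ = 4.6125 pm
Compton shift: Δλ = 4.8158 pm
Final wavelength: λ' = 9.4283 pm
Final energy: E' = 131.5026 keV

Fractional energy loss:
(E₀ - E')/E₀ = (268.8000 - 131.5026)/268.8000
= 137.2974/268.8000
= 0.5108
= 51.08%

(Intermediate values are shown rounded; full precision is carried through to the final answer.)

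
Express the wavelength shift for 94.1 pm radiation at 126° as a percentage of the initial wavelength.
4.0940%

Calculate the Compton shift:
Δλ = λ_C(1 - cos(126°))
Δλ = 2.4263 × (1 - cos(126°))
Δλ = 2.4263 × 1.5878
Δλ = 3.8525 pm

Percentage change:
(Δλ/λ₀) × 100 = (3.8525/94.1) × 100
= 4.0940%

(Intermediate values are shown rounded; full precision is carried through to the final answer.)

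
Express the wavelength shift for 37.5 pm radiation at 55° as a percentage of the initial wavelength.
2.7590%

Calculate the Compton shift:
Δλ = λ_C(1 - cos(55°))
Δλ = 2.4263 × (1 - cos(55°))
Δλ = 2.4263 × 0.4264
Δλ = 1.0346 pm

Percentage change:
(Δλ/λ₀) × 100 = (1.0346/37.5) × 100
= 2.7590%

(Intermediate values are shown rounded; full precision is carried through to the final answer.)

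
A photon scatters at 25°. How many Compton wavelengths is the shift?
0.0937 λ_C

The Compton shift formula is:
Δλ = λ_C(1 - cos θ)

Dividing both sides by λ_C:
Δλ/λ_C = 1 - cos θ

For θ = 25°:
Δλ/λ_C = 1 - cos(25°)
Δλ/λ_C = 1 - 0.9063
Δλ/λ_C = 0.0937

This means the shift is 0.0937 × λ_C = 0.2273 pm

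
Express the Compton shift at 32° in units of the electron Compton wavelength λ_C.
0.1520 λ_C

The Compton shift formula is:
Δλ = λ_C(1 - cos θ)

Dividing both sides by λ_C:
Δλ/λ_C = 1 - cos θ

For θ = 32°:
Δλ/λ_C = 1 - cos(32°)
Δλ/λ_C = 1 - 0.8480
Δλ/λ_C = 0.1520

This means the shift is 0.1520 × λ_C = 0.3687 pm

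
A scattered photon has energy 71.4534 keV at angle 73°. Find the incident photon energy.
79.3000 keV

Convert final energy to wavelength (hc ≈ 1239.842 keV·pm):
λ' = hc/E' = 1239.842 / 71.4534 = 17.3518 pm

Calculate the Compton shift:
Δλ = λ_C(1 - cos(73°))
Δλ = 2.4263 × (1 - cos(73°))
Δλ = 1.7169 pm

Initial wavelength:
λ = λ' - Δλ = 17.3518 - 1.7169 = 15.6348 pm

Initial energy:
E = hc/λ = 1239.842 / 15.6348 = 79.3000 keV

(Intermediate values are shown rounded; full precision is carried through to the final answer.)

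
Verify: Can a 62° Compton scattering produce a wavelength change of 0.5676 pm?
No, inconsistent

Calculate the expected shift for θ = 62°:

Δλ_expected = λ_C(1 - cos(62°))
Δλ_expected = 2.4263 × (1 - cos(62°))
Δλ_expected = 2.4263 × 0.5305
Δλ_expected = 1.2872 pm

Given shift: 0.5676 pm
Expected shift: 1.2872 pm
Difference: 0.7196 pm

The values do not match. The given shift corresponds to θ ≈ 40.0°, not 62°.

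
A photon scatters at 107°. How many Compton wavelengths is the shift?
1.2924 λ_C

The Compton shift formula is:
Δλ = λ_C(1 - cos θ)

Dividing both sides by λ_C:
Δλ/λ_C = 1 - cos θ

For θ = 107°:
Δλ/λ_C = 1 - cos(107°)
Δλ/λ_C = 1 - -0.2924
Δλ/λ_C = 1.2924

This means the shift is 1.2924 × λ_C = 3.1357 pm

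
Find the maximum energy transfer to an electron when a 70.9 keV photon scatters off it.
15.4008 keV

Maximum energy transfer occurs at θ = 180° (backscattering).

Initial photon: E₀ = 70.9 keV → λ₀ = 17.4872 pm

Maximum Compton shift (at 180°):
Δλ_max = 2λ_C = 2 × 2.4263 = 4.8526 pm

Final wavelength:
λ' = 17.4872 + 4.8526 = 22.3398 pm

Minimum photon energy (maximum energy to electron):
E'_min = hc/λ' = 55.4992 keV

Maximum electron kinetic energy:
K_max = E₀ - E'_min = 70.9000 - 55.4992 = 15.4008 keV

(Intermediate values are shown rounded; full precision is carried through to the final answer.)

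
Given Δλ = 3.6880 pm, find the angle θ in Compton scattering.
121.33°

From the Compton formula Δλ = λ_C(1 - cos θ), we can solve for θ:

cos θ = 1 - Δλ/λ_C

Given:
- Δλ = 3.6880 pm
- λ_C = h/(m_e·c) ≈ 2.42631024 pm

cos θ = 1 - 3.6880/2.42631024
cos θ = 1 - 1.520003
cos θ = -0.520003

θ = arccos(-0.520003)
θ = 121.33°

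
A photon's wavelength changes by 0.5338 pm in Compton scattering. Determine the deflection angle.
38.74°

From the Compton formula Δλ = λ_C(1 - cos θ), we can solve for θ:

cos θ = 1 - Δλ/λ_C

Given:
- Δλ = 0.5338 pm
- λ_C = h/(m_e·c) ≈ 2.42631024 pm

cos θ = 1 - 0.5338/2.42631024
cos θ = 1 - 0.220005
cos θ = 0.779995

θ = arccos(0.779995)
θ = 38.74°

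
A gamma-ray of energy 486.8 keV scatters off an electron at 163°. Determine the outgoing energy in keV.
169.9921 keV

First convert energy to wavelength:
λ = hc/E, with hc ≈ 1239.842 keV·pm (i.e. 1239.842 eV·nm)

For E = 486.8 keV = 486800 eV:
λ = 1239.842 keV·pm / 486.8 keV
λ = 2.5469 pm

Calculate the Compton shift:
Δλ = λ_C(1 - cos(163°)) = 2.4263 × 1.9563
Δλ = 4.7466 pm

Final wavelength:
λ' = 2.5469 + 4.7466 = 7.2935 pm

Final energy:
E' = hc/λ' = 1239.842 / 7.2935 = 169.9921 keV

(Intermediate values are shown rounded; full precision is carried through to the final answer.)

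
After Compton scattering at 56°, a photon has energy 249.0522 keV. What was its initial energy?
317.2001 keV

Convert final energy to wavelength (hc ≈ 1239.842 keV·pm):
λ' = hc/E' = 1239.842 / 249.0522 = 4.9782 pm

Calculate the Compton shift:
Δλ = λ_C(1 - cos(56°))
Δλ = 2.4263 × (1 - cos(56°))
Δλ = 1.0695 pm

Initial wavelength:
λ = λ' - Δλ = 4.9782 - 1.0695 = 3.9087 pm

Initial energy:
E = hc/λ = 1239.842 / 3.9087 = 317.2001 keV

(Intermediate values are shown rounded; full precision is carried through to the final answer.)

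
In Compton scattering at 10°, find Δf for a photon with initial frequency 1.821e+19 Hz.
4.068e+16 Hz (decrease)

Convert frequency to wavelength (c = 299792458 m/s):
λ₀ = c/f₀ = 299792458/1.821e+19 = 1.6463067e-11 m = 16.4631 pm

Calculate Compton shift:
Δλ = λ_C(1 - cos(10°)) = 0.0369 pm

Final wavelength:
λ' = λ₀ + Δλ = 16.4631 + 0.0369 = 16.4999 pm

Final frequency:
f' = c/λ' = 299792458/1.6499929e-11 = 1.8169319e+19 Hz

Frequency shift (decrease):
Δf = f₀ - f' = 1.821e+19 - 1.8169319e+19 = 4.068e+16 Hz

(Intermediate values are shown rounded; full precision is carried through to the final answer.)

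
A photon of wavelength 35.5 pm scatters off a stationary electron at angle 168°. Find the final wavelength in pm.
40.2996 pm

Using the Compton scattering formula:
λ' = λ + Δλ = λ + λ_C(1 - cos θ)

Given:
- Initial wavelength λ = 35.5 pm
- Scattering angle θ = 168°
- Compton wavelength λ_C ≈ 2.4263 pm

Calculate the shift:
Δλ = 2.4263 × (1 - cos(168°))
Δλ = 2.4263 × 1.9781
Δλ = 4.7996 pm

Final wavelength:
λ' = 35.5 + 4.7996 = 40.2996 pm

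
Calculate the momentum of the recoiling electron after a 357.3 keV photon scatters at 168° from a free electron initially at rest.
2.6984e-22 kg·m/s

The electron is initially at rest, so by conservation of momentum:
p⃗_e = p⃗₀ − p⃗'  (incident photon momentum minus scattered photon momentum)

Photon momentum magnitudes (p = h/λ = E/c):
λ₀ = hc/E₀ = 3.4700 pm → p₀ = h/λ₀ = 1.9095e-22 kg·m/s
Δλ = λ_C(1 − cos 168°) = 4.7996 pm
λ' = 8.2696 pm → p' = h/λ' = 8.0125e-23 kg·m/s

The scattered photon makes angle θ = 168° with the incident direction, so by the law of cosines:
|p⃗_e|² = p₀² + p'² − 2p₀p'cos θ
|p⃗_e|² = (1.9095e-22)² + (8.0125e-23)² − 2·1.9095e-22·8.0125e-23·cos(168°)
|p⃗_e| = 2.6984e-22 kg·m/s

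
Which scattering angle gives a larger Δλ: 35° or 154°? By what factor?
154° produces the larger shift by a factor of 10.499

Calculate both shifts using Δλ = λ_C(1 - cos θ):

For θ₁ = 35°:
Δλ₁ = 2.4263 × (1 - cos(35°))
Δλ₁ = 2.4263 × 0.1808
Δλ₁ = 0.4388 pm

For θ₂ = 154°:
Δλ₂ = 2.4263 × (1 - cos(154°))
Δλ₂ = 2.4263 × 1.8988
Δλ₂ = 4.6071 pm

The 154° angle produces the larger shift.
Ratio: 4.6071/0.4388 = 10.499

(Intermediate values are shown rounded; full precision is carried through to the final answer.)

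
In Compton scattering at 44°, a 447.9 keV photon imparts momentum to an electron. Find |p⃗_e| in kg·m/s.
1.6747e-22 kg·m/s

The electron is initially at rest, so by conservation of momentum:
p⃗_e = p⃗₀ − p⃗'  (incident photon momentum minus scattered photon momentum)

Photon momentum magnitudes (p = h/λ = E/c):
λ₀ = hc/E₀ = 2.7681 pm → p₀ = h/λ₀ = 2.3937e-22 kg·m/s
Δλ = λ_C(1 − cos 44°) = 0.6810 pm
λ' = 3.4491 pm → p' = h/λ' = 1.9211e-22 kg·m/s

The scattered photon makes angle θ = 44° with the incident direction, so by the law of cosines:
|p⃗_e|² = p₀² + p'² − 2p₀p'cos θ
|p⃗_e|² = (2.3937e-22)² + (1.9211e-22)² − 2·2.3937e-22·1.9211e-22·cos(44°)
|p⃗_e| = 1.6747e-22 kg·m/s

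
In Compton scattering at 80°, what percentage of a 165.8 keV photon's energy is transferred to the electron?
0.2114 (or 21.14%)

Calculate initial and final photon energies:

Initial: E₀ = 165.8 keV → λ₀ = 7.4779 pm
Compton shift: Δλ = 2.0050 pm
Final wavelength: λ' = 9.4829 pm
Final energy: E' = 130.7447 keV

Fractional energy loss:
(E₀ - E')/E₀ = (165.8000 - 130.7447)/165.8000
= 35.0553/165.8000
= 0.2114
= 21.14%

(Intermediate values are shown rounded; full precision is carried through to the final answer.)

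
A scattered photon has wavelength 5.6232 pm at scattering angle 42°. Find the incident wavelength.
5.0000 pm

From λ' = λ + Δλ, we have λ = λ' - Δλ

First calculate the Compton shift:
Δλ = λ_C(1 - cos θ)
Δλ = 2.4263 × (1 - cos(42°))
Δλ = 2.4263 × 0.2569
Δλ = 0.6232 pm

Initial wavelength:
λ = λ' - Δλ
λ = 5.6232 - 0.6232
λ = 5.0000 pm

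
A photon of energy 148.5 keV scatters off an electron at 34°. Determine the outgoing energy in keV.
141.4713 keV

First convert energy to wavelength:
λ = hc/E, with hc ≈ 1239.842 keV·pm (i.e. 1239.842 eV·nm)

For E = 148.5 keV = 148500 eV:
λ = 1239.842 keV·pm / 148.5 keV
λ = 8.3491 pm

Calculate the Compton shift:
Δλ = λ_C(1 - cos(34°)) = 2.4263 × 0.1710
Δλ = 0.4148 pm

Final wavelength:
λ' = 8.3491 + 0.4148 = 8.7639 pm

Final energy:
E' = hc/λ' = 1239.842 / 8.7639 = 141.4713 keV

(Intermediate values are shown rounded; full precision is carried through to the final answer.)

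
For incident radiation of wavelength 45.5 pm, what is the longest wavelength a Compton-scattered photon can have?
50.3526 pm (at θ = 180°)

The Compton shift is Δλ = λ_C(1 − cos θ).

Since cos θ ranges from −1 to 1, the factor (1 − cos θ) ranges from 0 to 2; the maximum shift occurs at θ = 180° (backscattering):
Δλ_max = 2λ_C = 2 × 2.4263 pm = 4.8526 pm

Maximum scattered wavelength:
λ'_max = λ₀ + Δλ_max = 45.5 + 4.8526 = 50.3526 pm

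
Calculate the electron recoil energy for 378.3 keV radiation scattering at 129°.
206.8294 keV

By energy conservation: K_e = E_initial - E_final

First find the scattered photon energy:
Initial wavelength: λ = hc/E = 3.2774 pm
Compton shift: Δλ = λ_C(1 - cos(129°)) = 3.9532 pm
Final wavelength: λ' = 3.2774 + 3.9532 = 7.2306 pm
Final photon energy: E' = hc/λ' = 171.4706 keV

Electron kinetic energy:
K_e = E - E' = 378.3000 - 171.4706 = 206.8294 keV

(Intermediate values are shown rounded; full precision is carried through to the final answer.)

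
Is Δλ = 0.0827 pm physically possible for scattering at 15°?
Yes, consistent

Calculate the expected shift for θ = 15°:

Δλ_expected = λ_C(1 - cos(15°))
Δλ_expected = 2.4263 × (1 - cos(15°))
Δλ_expected = 2.4263 × 0.0341
Δλ_expected = 0.0827 pm

Given shift: 0.0827 pm
Expected shift: 0.0827 pm
Difference: 0.0000 pm

The values match. This is consistent with Compton scattering at the stated angle.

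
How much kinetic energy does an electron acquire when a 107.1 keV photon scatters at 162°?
31.0844 keV

By energy conservation: K_e = E_initial - E_final

First find the scattered photon energy:
Initial wavelength: λ = hc/E = 11.5765 pm
Compton shift: Δλ = λ_C(1 - cos(162°)) = 4.7339 pm
Final wavelength: λ' = 11.5765 + 4.7339 = 16.3104 pm
Final photon energy: E' = hc/λ' = 76.0156 keV

Electron kinetic energy:
K_e = E - E' = 107.1000 - 76.0156 = 31.0844 keV

(Intermediate values are shown rounded; full precision is carried through to the final answer.)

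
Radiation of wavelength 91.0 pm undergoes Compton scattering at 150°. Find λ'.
95.5276 pm

Using the Compton formula: λ' = λ + λ_C(1 − cos θ)

For θ = 150°, cos θ = -√3/2 (exact) ≈ -0.8660, so:
1 − cos 150° = 1 − (-√3/2) ≈ 1.8660

Δλ = λ_C × 1.8660 = 2.4263 × 1.8660 = 4.5276 pm

λ' = 91.0 + 4.5276 = 95.5276 pm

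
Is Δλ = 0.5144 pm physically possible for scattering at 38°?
Yes, consistent

Calculate the expected shift for θ = 38°:

Δλ_expected = λ_C(1 - cos(38°))
Δλ_expected = 2.4263 × (1 - cos(38°))
Δλ_expected = 2.4263 × 0.2120
Δλ_expected = 0.5144 pm

Given shift: 0.5144 pm
Expected shift: 0.5144 pm
Difference: 0.0000 pm

The values match. This is consistent with Compton scattering at the stated angle.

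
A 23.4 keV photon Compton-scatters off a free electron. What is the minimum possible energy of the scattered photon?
21.4367 keV (at θ = 180°)

The scattered photon has minimum energy when its wavelength is maximum, i.e., when the Compton shift Δλ = λ_C(1 − cos θ) is maximum. This occurs at θ = 180° (backscattering), giving Δλ_max = 2λ_C = 4.8526 pm.

Initial wavelength: λ₀ = hc/E₀ = 52.9847 pm
Maximum final wavelength: λ'_max = λ₀ + 2λ_C = 52.9847 + 4.8526 = 57.8373 pm
Minimum final energy: E'_min = hc/λ'_max = 21.4367 keV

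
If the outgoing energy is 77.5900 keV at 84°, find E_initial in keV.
89.7999 keV

Convert final energy to wavelength (hc ≈ 1239.842 keV·pm):
λ' = hc/E' = 1239.842 / 77.5900 = 15.9794 pm

Calculate the Compton shift:
Δλ = λ_C(1 - cos(84°))
Δλ = 2.4263 × (1 - cos(84°))
Δλ = 2.1727 pm

Initial wavelength:
λ = λ' - Δλ = 15.9794 - 2.1727 = 13.8067 pm

Initial energy:
E = hc/λ = 1239.842 / 13.8067 = 89.7999 keV

(Intermediate values are shown rounded; full precision is carried through to the final answer.)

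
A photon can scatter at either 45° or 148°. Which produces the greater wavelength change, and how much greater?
148° produces the larger shift by a factor of 6.310

Calculate both shifts using Δλ = λ_C(1 - cos θ):

For θ₁ = 45°:
Δλ₁ = 2.4263 × (1 - cos(45°))
Δλ₁ = 2.4263 × 0.2929
Δλ₁ = 0.7106 pm

For θ₂ = 148°:
Δλ₂ = 2.4263 × (1 - cos(148°))
Δλ₂ = 2.4263 × 1.8480
Δλ₂ = 4.4839 pm

The 148° angle produces the larger shift.
Ratio: 4.4839/0.7106 = 6.310

(Intermediate values are shown rounded; full precision is carried through to the final answer.)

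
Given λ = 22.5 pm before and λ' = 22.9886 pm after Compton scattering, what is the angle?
37.00°

First find the wavelength shift:
Δλ = λ' - λ = 22.9886 - 22.5 = 0.4886 pm

Using Δλ = λ_C(1 - cos θ), with λ_C = h/(m_e·c) ≈ 2.42631024 pm:
cos θ = 1 - Δλ/λ_C
cos θ = 1 - 0.4886/2.42631024
cos θ = 0.798624

θ = arccos(0.798624)
θ = 37.00°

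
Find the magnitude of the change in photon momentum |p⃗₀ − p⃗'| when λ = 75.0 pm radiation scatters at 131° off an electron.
1.5671e-23 kg·m/s

Photon momentum magnitude is p = h/λ.

Initial momentum:
p₀ = h/λ = 6.6261e-34/7.5000e-11 = 8.8348e-24 kg·m/s

After scattering:
λ' = λ + Δλ = 75.0 + 4.0181 = 79.0181 pm
p' = h/λ' = 6.6261e-34/7.9018e-11 = 8.3855e-24 kg·m/s

Momentum is a vector; the scattered photon's direction makes angle θ = 131° with the incident direction. The magnitude of the vector change Δp⃗ = p⃗₀ − p⃗' is found from the law of cosines:
|Δp⃗|² = p₀² + p'² − 2p₀p'cos θ
|Δp⃗|² = (8.8348e-24)² + (8.3855e-24)² − 2·8.8348e-24·8.3855e-24·cos(131°)
|Δp⃗| = 1.5671e-23 kg·m/s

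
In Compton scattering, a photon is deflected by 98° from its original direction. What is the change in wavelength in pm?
2.7640 pm

Using the Compton scattering formula:
Δλ = λ_C(1 - cos θ)

where λ_C = h/(m_e·c) ≈ 2.4263 pm is the Compton wavelength of an electron.

For θ = 98°:
cos(98°) = -0.1392
1 - cos(98°) = 1.1392

Δλ = 2.4263 × 1.1392
Δλ = 2.7640 pm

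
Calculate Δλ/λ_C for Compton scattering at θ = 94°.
1.0698 λ_C

The Compton shift formula is:
Δλ = λ_C(1 - cos θ)

Dividing both sides by λ_C:
Δλ/λ_C = 1 - cos θ

For θ = 94°:
Δλ/λ_C = 1 - cos(94°)
Δλ/λ_C = 1 - -0.0698
Δλ/λ_C = 1.0698

This means the shift is 1.0698 × λ_C = 2.5956 pm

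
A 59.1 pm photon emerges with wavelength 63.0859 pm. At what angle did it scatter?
130.00°

First find the wavelength shift:
Δλ = λ' - λ = 63.0859 - 59.1 = 3.9859 pm

Using Δλ = λ_C(1 - cos θ), with λ_C = h/(m_e·c) ≈ 2.42631024 pm:
cos θ = 1 - Δλ/λ_C
cos θ = 1 - 3.9859/2.42631024
cos θ = -0.642783

θ = arccos(-0.642783)
θ = 130.00°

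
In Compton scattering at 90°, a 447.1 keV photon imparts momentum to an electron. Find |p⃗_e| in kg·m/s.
2.7080e-22 kg·m/s

The electron is initially at rest, so by conservation of momentum:
p⃗_e = p⃗₀ − p⃗'  (incident photon momentum minus scattered photon momentum)

Photon momentum magnitudes (p = h/λ = E/c):
λ₀ = hc/E₀ = 2.7731 pm → p₀ = h/λ₀ = 2.3894e-22 kg·m/s
Δλ = λ_C(1 − cos 90°) = 2.4263 pm
λ' = 5.1994 pm → p' = h/λ' = 1.2744e-22 kg·m/s

The scattered photon makes angle θ = 90° with the incident direction, so by the law of cosines:
|p⃗_e|² = p₀² + p'² − 2p₀p'cos θ
|p⃗_e|² = (2.3894e-22)² + (1.2744e-22)² − 2·2.3894e-22·1.2744e-22·cos(90°)
|p⃗_e| = 2.7080e-22 kg·m/s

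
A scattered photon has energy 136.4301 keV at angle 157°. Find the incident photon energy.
280.0002 keV

Convert final energy to wavelength (hc ≈ 1239.842 keV·pm):
λ' = hc/E' = 1239.842 / 136.4301 = 9.0877 pm

Calculate the Compton shift:
Δλ = λ_C(1 - cos(157°))
Δλ = 2.4263 × (1 - cos(157°))
Δλ = 4.6597 pm

Initial wavelength:
λ = λ' - Δλ = 9.0877 - 4.6597 = 4.4280 pm

Initial energy:
E = hc/λ = 1239.842 / 4.4280 = 280.0002 keV

(Intermediate values are shown rounded; full precision is carried through to the final answer.)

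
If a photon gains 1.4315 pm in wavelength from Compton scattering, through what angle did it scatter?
65.79°

From the Compton formula Δλ = λ_C(1 - cos θ), we can solve for θ:

cos θ = 1 - Δλ/λ_C

Given:
- Δλ = 1.4315 pm
- λ_C = h/(m_e·c) ≈ 2.42631024 pm

cos θ = 1 - 1.4315/2.42631024
cos θ = 1 - 0.589991
cos θ = 0.410009

θ = arccos(0.410009)
θ = 65.79°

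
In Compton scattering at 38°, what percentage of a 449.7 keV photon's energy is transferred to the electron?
0.1572 (or 15.72%)

Calculate initial and final photon energies:

Initial: E₀ = 449.7 keV → λ₀ = 2.7570 pm
Compton shift: Δλ = 0.5144 pm
Final wavelength: λ' = 3.2714 pm
Final energy: E' = 378.9950 keV

Fractional energy loss:
(E₀ - E')/E₀ = (449.7000 - 378.9950)/449.7000
= 70.7050/449.7000
= 0.1572
= 15.72%

(Intermediate values are shown rounded; full precision is carried through to the final answer.)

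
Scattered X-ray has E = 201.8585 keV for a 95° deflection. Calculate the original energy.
353.8001 keV

Convert final energy to wavelength (hc ≈ 1239.842 keV·pm):
λ' = hc/E' = 1239.842 / 201.8585 = 6.1421 pm

Calculate the Compton shift:
Δλ = λ_C(1 - cos(95°))
Δλ = 2.4263 × (1 - cos(95°))
Δλ = 2.6378 pm

Initial wavelength:
λ = λ' - Δλ = 6.1421 - 2.6378 = 3.5044 pm

Initial energy:
E = hc/λ = 1239.842 / 3.5044 = 353.8001 keV

(Intermediate values are shown rounded; full precision is carried through to the final answer.)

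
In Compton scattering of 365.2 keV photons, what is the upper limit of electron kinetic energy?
214.8722 keV

Maximum energy transfer occurs at θ = 180° (backscattering).

Initial photon: E₀ = 365.2 keV → λ₀ = 3.3950 pm

Maximum Compton shift (at 180°):
Δλ_max = 2λ_C = 2 × 2.4263 = 4.8526 pm

Final wavelength:
λ' = 3.3950 + 4.8526 = 8.2476 pm

Minimum photon energy (maximum energy to electron):
E'_min = hc/λ' = 150.3278 keV

Maximum electron kinetic energy:
K_max = E₀ - E'_min = 365.2000 - 150.3278 = 214.8722 keV

(Intermediate values are shown rounded; full precision is carried through to the final answer.)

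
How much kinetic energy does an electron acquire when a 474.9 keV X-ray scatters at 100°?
247.7552 keV

By energy conservation: K_e = E_initial - E_final

First find the scattered photon energy:
Initial wavelength: λ = hc/E = 2.6107 pm
Compton shift: Δλ = λ_C(1 - cos(100°)) = 2.8476 pm
Final wavelength: λ' = 2.6107 + 2.8476 = 5.4584 pm
Final photon energy: E' = hc/λ' = 227.1448 keV

Electron kinetic energy:
K_e = E - E' = 474.9000 - 227.1448 = 247.7552 keV

(Intermediate values are shown rounded; full precision is carried through to the final answer.)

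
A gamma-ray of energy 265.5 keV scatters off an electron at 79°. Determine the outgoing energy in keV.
186.9150 keV

First convert energy to wavelength:
λ = hc/E, with hc ≈ 1239.842 keV·pm (i.e. 1239.842 eV·nm)

For E = 265.5 keV = 265500 eV:
λ = 1239.842 keV·pm / 265.5 keV
λ = 4.6698 pm

Calculate the Compton shift:
Δλ = λ_C(1 - cos(79°)) = 2.4263 × 0.8092
Δλ = 1.9633 pm

Final wavelength:
λ' = 4.6698 + 1.9633 = 6.6332 pm

Final energy:
E' = hc/λ' = 1239.842 / 6.6332 = 186.9150 keV

(Intermediate values are shown rounded; full precision is carried through to the final answer.)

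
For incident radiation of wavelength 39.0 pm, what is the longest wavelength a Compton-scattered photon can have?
43.8526 pm (at θ = 180°)

The Compton shift is Δλ = λ_C(1 − cos θ).

Since cos θ ranges from −1 to 1, the factor (1 − cos θ) ranges from 0 to 2; the maximum shift occurs at θ = 180° (backscattering):
Δλ_max = 2λ_C = 2 × 2.4263 pm = 4.8526 pm

Maximum scattered wavelength:
λ'_max = λ₀ + Δλ_max = 39.0 + 4.8526 = 43.8526 pm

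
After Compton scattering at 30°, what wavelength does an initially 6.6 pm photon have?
6.9251 pm

Using the Compton formula: λ' = λ + λ_C(1 − cos θ)

For θ = 30°, cos θ = √3/2 (exact) ≈ 0.8660, so:
1 − cos 30° = 1 − (√3/2) ≈ 0.1340

Δλ = λ_C × 0.1340 = 2.4263 × 0.1340 = 0.3251 pm

λ' = 6.6 + 0.3251 = 6.9251 pm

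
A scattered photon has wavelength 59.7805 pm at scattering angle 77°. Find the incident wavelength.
57.9000 pm

From λ' = λ + Δλ, we have λ = λ' - Δλ

First calculate the Compton shift:
Δλ = λ_C(1 - cos θ)
Δλ = 2.4263 × (1 - cos(77°))
Δλ = 2.4263 × 0.7750
Δλ = 1.8805 pm

Initial wavelength:
λ = λ' - Δλ
λ = 59.7805 - 1.8805
λ = 57.9000 pm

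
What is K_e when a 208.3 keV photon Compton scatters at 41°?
18.9344 keV

By energy conservation: K_e = E_initial - E_final

First find the scattered photon energy:
Initial wavelength: λ = hc/E = 5.9522 pm
Compton shift: Δλ = λ_C(1 - cos(41°)) = 0.5952 pm
Final wavelength: λ' = 5.9522 + 0.5952 = 6.5473 pm
Final photon energy: E' = hc/λ' = 189.3656 keV

Electron kinetic energy:
K_e = E - E' = 208.3000 - 189.3656 = 18.9344 keV

(Intermediate values are shown rounded; full precision is carried through to the final answer.)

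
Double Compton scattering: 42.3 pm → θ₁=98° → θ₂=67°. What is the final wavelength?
46.5423 pm

Apply Compton shift twice:

First scattering at θ₁ = 98°:
Δλ₁ = λ_C(1 - cos(98°))
Δλ₁ = 2.4263 × 1.1392
Δλ₁ = 2.7640 pm

After first scattering:
λ₁ = 42.3 + 2.7640 = 45.0640 pm

Second scattering at θ₂ = 67°:
Δλ₂ = λ_C(1 - cos(67°))
Δλ₂ = 2.4263 × 0.6093
Δλ₂ = 1.4783 pm

Final wavelength:
λ₂ = 45.0640 + 1.4783 = 46.5423 pm

Total shift: Δλ_total = 2.7640 + 1.4783 = 4.2423 pm

(Intermediate values are shown rounded; full precision is carried through to the final answer.)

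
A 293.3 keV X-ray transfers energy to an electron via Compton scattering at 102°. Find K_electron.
120.0889 keV

By energy conservation: K_e = E_initial - E_final

First find the scattered photon energy:
Initial wavelength: λ = hc/E = 4.2272 pm
Compton shift: Δλ = λ_C(1 - cos(102°)) = 2.9308 pm
Final wavelength: λ' = 4.2272 + 2.9308 = 7.1580 pm
Final photon energy: E' = hc/λ' = 173.2111 keV

Electron kinetic energy:
K_e = E - E' = 293.3000 - 173.2111 = 120.0889 keV

(Intermediate values are shown rounded; full precision is carried through to the final answer.)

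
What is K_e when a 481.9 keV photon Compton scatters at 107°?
264.7083 keV

By energy conservation: K_e = E_initial - E_final

First find the scattered photon energy:
Initial wavelength: λ = hc/E = 2.5728 pm
Compton shift: Δλ = λ_C(1 - cos(107°)) = 3.1357 pm
Final wavelength: λ' = 2.5728 + 3.1357 = 5.7085 pm
Final photon energy: E' = hc/λ' = 217.1917 keV

Electron kinetic energy:
K_e = E - E' = 481.9000 - 217.1917 = 264.7083 keV

(Intermediate values are shown rounded; full precision is carried through to the final answer.)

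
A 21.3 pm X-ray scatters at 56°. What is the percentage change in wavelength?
5.0213%

Calculate the Compton shift:
Δλ = λ_C(1 - cos(56°))
Δλ = 2.4263 × (1 - cos(56°))
Δλ = 2.4263 × 0.4408
Δλ = 1.0695 pm

Percentage change:
(Δλ/λ₀) × 100 = (1.0695/21.3) × 100
= 5.0213%

(Intermediate values are shown rounded; full precision is carried through to the final answer.)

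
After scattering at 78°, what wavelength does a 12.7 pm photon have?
14.6219 pm

Using the Compton scattering formula:
λ' = λ + Δλ = λ + λ_C(1 - cos θ)

Given:
- Initial wavelength λ = 12.7 pm
- Scattering angle θ = 78°
- Compton wavelength λ_C ≈ 2.4263 pm

Calculate the shift:
Δλ = 2.4263 × (1 - cos(78°))
Δλ = 2.4263 × 0.7921
Δλ = 1.9219 pm

Final wavelength:
λ' = 12.7 + 1.9219 = 14.6219 pm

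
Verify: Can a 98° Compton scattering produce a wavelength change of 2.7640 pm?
Yes, consistent

Calculate the expected shift for θ = 98°:

Δλ_expected = λ_C(1 - cos(98°))
Δλ_expected = 2.4263 × (1 - cos(98°))
Δλ_expected = 2.4263 × 1.1392
Δλ_expected = 2.7640 pm

Given shift: 2.7640 pm
Expected shift: 2.7640 pm
Difference: 0.0000 pm

The values match. This is consistent with Compton scattering at the stated angle.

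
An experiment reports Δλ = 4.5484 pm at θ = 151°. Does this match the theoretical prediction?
Yes, consistent

Calculate the expected shift for θ = 151°:

Δλ_expected = λ_C(1 - cos(151°))
Δλ_expected = 2.4263 × (1 - cos(151°))
Δλ_expected = 2.4263 × 1.8746
Δλ_expected = 4.5484 pm

Given shift: 4.5484 pm
Expected shift: 4.5484 pm
Difference: 0.0000 pm

The values match. This is consistent with Compton scattering at the stated angle.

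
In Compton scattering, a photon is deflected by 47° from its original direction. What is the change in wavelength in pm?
0.7716 pm

Using the Compton scattering formula:
Δλ = λ_C(1 - cos θ)

where λ_C = h/(m_e·c) ≈ 2.4263 pm is the Compton wavelength of an electron.

For θ = 47°:
cos(47°) = 0.6820
1 - cos(47°) = 0.3180

Δλ = 2.4263 × 0.3180
Δλ = 0.7716 pm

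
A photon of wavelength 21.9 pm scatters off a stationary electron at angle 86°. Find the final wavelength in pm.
24.1571 pm

Using the Compton scattering formula:
λ' = λ + Δλ = λ + λ_C(1 - cos θ)

Given:
- Initial wavelength λ = 21.9 pm
- Scattering angle θ = 86°
- Compton wavelength λ_C ≈ 2.4263 pm

Calculate the shift:
Δλ = 2.4263 × (1 - cos(86°))
Δλ = 2.4263 × 0.9302
Δλ = 2.2571 pm

Final wavelength:
λ' = 21.9 + 2.2571 = 24.1571 pm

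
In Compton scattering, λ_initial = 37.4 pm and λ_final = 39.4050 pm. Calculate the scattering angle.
80.00°

First find the wavelength shift:
Δλ = λ' - λ = 39.4050 - 37.4 = 2.0050 pm

Using Δλ = λ_C(1 - cos θ), with λ_C = h/(m_e·c) ≈ 2.42631024 pm:
cos θ = 1 - Δλ/λ_C
cos θ = 1 - 2.0050/2.42631024
cos θ = 0.173642

θ = arccos(0.173642)
θ = 80.00°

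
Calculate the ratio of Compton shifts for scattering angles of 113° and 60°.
113° produces the larger shift by a factor of 2.781

Calculate both shifts using Δλ = λ_C(1 - cos θ):

For θ₁ = 60°:
Δλ₁ = 2.4263 × (1 - cos(60°))
Δλ₁ = 2.4263 × 0.5000
Δλ₁ = 1.2132 pm

For θ₂ = 113°:
Δλ₂ = 2.4263 × (1 - cos(113°))
Δλ₂ = 2.4263 × 1.3907
Δλ₂ = 3.3743 pm

The 113° angle produces the larger shift.
Ratio: 3.3743/1.2132 = 2.781

(Intermediate values are shown rounded; full precision is carried through to the final answer.)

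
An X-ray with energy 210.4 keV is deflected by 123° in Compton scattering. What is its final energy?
128.6069 keV

First convert energy to wavelength:
λ = hc/E, with hc ≈ 1239.842 keV·pm (i.e. 1239.842 eV·nm)

For E = 210.4 keV = 210400 eV:
λ = 1239.842 keV·pm / 210.4 keV
λ = 5.8928 pm

Calculate the Compton shift:
Δλ = λ_C(1 - cos(123°)) = 2.4263 × 1.5446
Δλ = 3.7478 pm

Final wavelength:
λ' = 5.8928 + 3.7478 = 9.6406 pm

Final energy:
E' = hc/λ' = 1239.842 / 9.6406 = 128.6069 keV

(Intermediate values are shown rounded; full precision is carried through to the final answer.)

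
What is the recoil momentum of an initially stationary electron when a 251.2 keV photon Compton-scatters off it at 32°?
7.1997e-23 kg·m/s

The electron is initially at rest, so by conservation of momentum:
p⃗_e = p⃗₀ − p⃗'  (incident photon momentum minus scattered photon momentum)

Photon momentum magnitudes (p = h/λ = E/c):
λ₀ = hc/E₀ = 4.9357 pm → p₀ = h/λ₀ = 1.3425e-22 kg·m/s
Δλ = λ_C(1 − cos 32°) = 0.3687 pm
λ' = 5.3044 pm → p' = h/λ' = 1.2492e-22 kg·m/s

The scattered photon makes angle θ = 32° with the incident direction, so by the law of cosines:
|p⃗_e|² = p₀² + p'² − 2p₀p'cos θ
|p⃗_e|² = (1.3425e-22)² + (1.2492e-22)² − 2·1.3425e-22·1.2492e-22·cos(32°)
|p⃗_e| = 7.1997e-23 kg·m/s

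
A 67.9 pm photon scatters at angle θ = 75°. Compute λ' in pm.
69.6983 pm

Using the Compton scattering formula:
λ' = λ + Δλ = λ + λ_C(1 - cos θ)

Given:
- Initial wavelength λ = 67.9 pm
- Scattering angle θ = 75°
- Compton wavelength λ_C ≈ 2.4263 pm

Calculate the shift:
Δλ = 2.4263 × (1 - cos(75°))
Δλ = 2.4263 × 0.7412
Δλ = 1.7983 pm

Final wavelength:
λ' = 67.9 + 1.7983 = 69.6983 pm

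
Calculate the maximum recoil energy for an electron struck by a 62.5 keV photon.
12.2838 keV

Maximum energy transfer occurs at θ = 180° (backscattering).

Initial photon: E₀ = 62.5 keV → λ₀ = 19.8375 pm

Maximum Compton shift (at 180°):
Δλ_max = 2λ_C = 2 × 2.4263 = 4.8526 pm

Final wavelength:
λ' = 19.8375 + 4.8526 = 24.6901 pm

Minimum photon energy (maximum energy to electron):
E'_min = hc/λ' = 50.2162 keV

Maximum electron kinetic energy:
K_max = E₀ - E'_min = 62.5000 - 50.2162 = 12.2838 keV

(Intermediate values are shown rounded; full precision is carried through to the final answer.)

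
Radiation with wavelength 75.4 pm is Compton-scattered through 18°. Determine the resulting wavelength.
75.5188 pm

Using the Compton scattering formula:
λ' = λ + Δλ = λ + λ_C(1 - cos θ)

Given:
- Initial wavelength λ = 75.4 pm
- Scattering angle θ = 18°
- Compton wavelength λ_C ≈ 2.4263 pm

Calculate the shift:
Δλ = 2.4263 × (1 - cos(18°))
Δλ = 2.4263 × 0.0489
Δλ = 0.1188 pm

Final wavelength:
λ' = 75.4 + 0.1188 = 75.5188 pm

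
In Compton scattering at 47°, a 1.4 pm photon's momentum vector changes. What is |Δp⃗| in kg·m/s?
3.4659e-22 kg·m/s

Photon momentum magnitude is p = h/λ.

Initial momentum:
p₀ = h/λ = 6.6261e-34/1.4000e-12 = 4.7329e-22 kg·m/s

After scattering:
λ' = λ + Δλ = 1.4 + 0.7716 = 2.1716 pm
p' = h/λ' = 6.6261e-34/2.1716e-12 = 3.0513e-22 kg·m/s

Momentum is a vector; the scattered photon's direction makes angle θ = 47° with the incident direction. The magnitude of the vector change Δp⃗ = p⃗₀ − p⃗' is found from the law of cosines:
|Δp⃗|² = p₀² + p'² − 2p₀p'cos θ
|Δp⃗|² = (4.7329e-22)² + (3.0513e-22)² − 2·4.7329e-22·3.0513e-22·cos(47°)
|Δp⃗| = 3.4659e-22 kg·m/s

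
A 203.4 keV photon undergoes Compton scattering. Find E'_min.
113.2461 keV (at θ = 180°)

The scattered photon has minimum energy when its wavelength is maximum, i.e., when the Compton shift Δλ = λ_C(1 − cos θ) is maximum. This occurs at θ = 180° (backscattering), giving Δλ_max = 2λ_C = 4.8526 pm.

Initial wavelength: λ₀ = hc/E₀ = 6.0956 pm
Maximum final wavelength: λ'_max = λ₀ + 2λ_C = 6.0956 + 4.8526 = 10.9482 pm
Minimum final energy: E'_min = hc/λ'_max = 113.2461 keV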